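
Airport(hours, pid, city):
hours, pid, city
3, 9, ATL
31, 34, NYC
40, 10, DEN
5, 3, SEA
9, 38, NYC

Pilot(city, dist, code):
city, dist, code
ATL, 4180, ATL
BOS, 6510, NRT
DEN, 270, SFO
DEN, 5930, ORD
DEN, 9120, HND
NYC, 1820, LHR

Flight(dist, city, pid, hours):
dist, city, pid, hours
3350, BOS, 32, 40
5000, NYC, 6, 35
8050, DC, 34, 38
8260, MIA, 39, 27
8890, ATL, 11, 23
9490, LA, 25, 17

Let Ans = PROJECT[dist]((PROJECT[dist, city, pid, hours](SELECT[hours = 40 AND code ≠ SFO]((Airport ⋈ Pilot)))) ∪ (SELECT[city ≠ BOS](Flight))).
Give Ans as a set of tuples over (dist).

{5000, 5930, 8050, 8260, 8890, 9120, 9490}

Joining Airport and Pilot on city yields {(3, 9, ATL, 4180, ATL), (31, 34, NYC, 1820, LHR), (40, 10, DEN, 270, SFO), (40, 10, DEN, 5930, ORD), (40, 10, DEN, 9120, HND), (9, 38, NYC, 1820, LHR)}.
Selection hours = 40 AND code ≠ SFO: {(40, 10, DEN, 5930, ORD), (40, 10, DEN, 9120, HND)}
π_{dist, city, pid, hours} gives {(5930, DEN, 10, 40), (9120, DEN, 10, 40)}.
Selection city ≠ BOS: {(5000, NYC, 6, 35), (8050, DC, 34, 38), (8260, MIA, 39, 27), (8890, ATL, 11, 23), (9490, LA, 25, 17)}
Taking the union: {(5000, NYC, 6, 35), (5930, DEN, 10, 40), (8050, DC, 34, 38), (8260, MIA, 39, 27), (8890, ATL, 11, 23), (9120, DEN, 10, 40), (9490, LA, 25, 17)}
π_{dist} gives {5000, 5930, 8050, 8260, 8890, 9120, 9490}.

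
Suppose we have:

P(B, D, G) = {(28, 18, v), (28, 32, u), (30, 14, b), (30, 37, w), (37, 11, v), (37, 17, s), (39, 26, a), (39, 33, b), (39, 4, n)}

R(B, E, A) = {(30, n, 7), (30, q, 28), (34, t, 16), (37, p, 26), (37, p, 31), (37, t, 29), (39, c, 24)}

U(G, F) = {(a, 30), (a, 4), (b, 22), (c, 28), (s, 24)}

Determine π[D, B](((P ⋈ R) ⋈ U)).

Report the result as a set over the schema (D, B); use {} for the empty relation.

Joining P and R on B yields {(30, 14, b, n, 7), (30, 14, b, q, 28), (30, 37, w, n, 7), (30, 37, w, q, 28), (37, 11, v, p, 26), (37, 11, v, p, 31), (37, 11, v, t, 29), (37, 17, s, p, 26), (37, 17, s, p, 31), (37, 17, s, t, 29), (39, 26, a, c, 24), (39, 33, b, c, 24), (39, 4, n, c, 24)}.
Joining (P ⋈ R) and U on G yields {(30, 14, b, n, 7, 22), (30, 14, b, q, 28, 22), (37, 17, s, p, 26, 24), (37, 17, s, p, 31, 24), (37, 17, s, t, 29, 24), (39, 26, a, c, 24, 30), (39, 26, a, c, 24, 4), (39, 33, b, c, 24, 22)}.
π_{D, B} gives {(14, 30), (17, 37), (26, 39), (33, 39)} (4 duplicate(s) eliminated).

{(14, 30), (17, 37), (26, 39), (33, 39)}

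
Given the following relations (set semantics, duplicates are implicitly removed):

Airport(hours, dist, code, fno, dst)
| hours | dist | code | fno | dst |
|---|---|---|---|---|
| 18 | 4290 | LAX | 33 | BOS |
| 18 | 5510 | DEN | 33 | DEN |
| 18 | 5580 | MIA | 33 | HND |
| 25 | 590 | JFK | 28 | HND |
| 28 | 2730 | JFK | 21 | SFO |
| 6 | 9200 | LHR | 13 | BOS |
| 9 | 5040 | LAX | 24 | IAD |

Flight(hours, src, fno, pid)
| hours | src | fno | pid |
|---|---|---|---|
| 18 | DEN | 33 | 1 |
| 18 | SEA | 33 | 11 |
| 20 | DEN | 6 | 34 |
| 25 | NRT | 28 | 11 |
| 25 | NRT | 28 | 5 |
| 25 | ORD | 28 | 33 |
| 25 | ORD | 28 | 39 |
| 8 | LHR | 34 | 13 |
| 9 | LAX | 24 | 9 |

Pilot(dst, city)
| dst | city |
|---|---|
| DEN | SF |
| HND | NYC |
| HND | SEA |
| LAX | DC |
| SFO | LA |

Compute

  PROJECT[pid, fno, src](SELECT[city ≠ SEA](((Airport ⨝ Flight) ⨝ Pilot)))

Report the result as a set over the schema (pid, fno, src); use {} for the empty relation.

Natural join on hours, fno: {(18, 4290, LAX, 33, BOS, DEN, 1), (18, 4290, LAX, 33, BOS, SEA, 11), (18, 5510, DEN, 33, DEN, DEN, 1), (18, 5510, DEN, 33, DEN, SEA, 11), (18, 5580, MIA, 33, HND, DEN, 1), (18, 5580, MIA, 33, HND, SEA, 11), (25, 590, JFK, 28, HND, NRT, 11), (25, 590, JFK, 28, HND, NRT, 5), (25, 590, JFK, 28, HND, ORD, 33), (25, 590, JFK, 28, HND, ORD, 39), (9, 5040, LAX, 24, IAD, LAX, 9)}
Natural join on dst: {(18, 5510, DEN, 33, DEN, DEN, 1, SF), (18, 5510, DEN, 33, DEN, SEA, 11, SF), (18, 5580, MIA, 33, HND, DEN, 1, NYC), (18, 5580, MIA, 33, HND, DEN, 1, SEA), (18, 5580, MIA, 33, HND, SEA, 11, NYC), (18, 5580, MIA, 33, HND, SEA, 11, SEA), (25, 590, JFK, 28, HND, NRT, 11, NYC), (25, 590, JFK, 28, HND, NRT, 11, SEA), (25, 590, JFK, 28, HND, NRT, 5, NYC), (25, 590, JFK, 28, HND, NRT, 5, SEA), (25, 590, JFK, 28, HND, ORD, 33, NYC), (25, 590, JFK, 28, HND, ORD, 33, SEA), (25, 590, JFK, 28, HND, ORD, 39, NYC), (25, 590, JFK, 28, HND, ORD, 39, SEA)}
σ[city ≠ SEA]: keep tuples satisfying city ≠ SEA → {(18, 5510, DEN, 33, DEN, DEN, 1, SF), (18, 5510, DEN, 33, DEN, SEA, 11, SF), (18, 5580, MIA, 33, HND, DEN, 1, NYC), (18, 5580, MIA, 33, HND, SEA, 11, NYC), (25, 590, JFK, 28, HND, NRT, 11, NYC), (25, 590, JFK, 28, HND, NRT, 5, NYC), (25, 590, JFK, 28, HND, ORD, 33, NYC), (25, 590, JFK, 28, HND, ORD, 39, NYC)}
Keep only column(s) pid, fno, src (2 duplicate(s) eliminated): {(1, 33, DEN), (11, 28, NRT), (11, 33, SEA), (33, 28, ORD), (39, 28, ORD), (5, 28, NRT)}

{(1, 33, DEN), (11, 28, NRT), (11, 33, SEA), (33, 28, ORD), (39, 28, ORD), (5, 28, NRT)}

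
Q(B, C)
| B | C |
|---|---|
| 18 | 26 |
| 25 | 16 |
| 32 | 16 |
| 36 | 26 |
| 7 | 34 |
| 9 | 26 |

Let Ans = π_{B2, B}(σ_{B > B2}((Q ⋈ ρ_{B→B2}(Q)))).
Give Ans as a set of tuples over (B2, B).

{(18, 36), (25, 32), (9, 18), (9, 36)}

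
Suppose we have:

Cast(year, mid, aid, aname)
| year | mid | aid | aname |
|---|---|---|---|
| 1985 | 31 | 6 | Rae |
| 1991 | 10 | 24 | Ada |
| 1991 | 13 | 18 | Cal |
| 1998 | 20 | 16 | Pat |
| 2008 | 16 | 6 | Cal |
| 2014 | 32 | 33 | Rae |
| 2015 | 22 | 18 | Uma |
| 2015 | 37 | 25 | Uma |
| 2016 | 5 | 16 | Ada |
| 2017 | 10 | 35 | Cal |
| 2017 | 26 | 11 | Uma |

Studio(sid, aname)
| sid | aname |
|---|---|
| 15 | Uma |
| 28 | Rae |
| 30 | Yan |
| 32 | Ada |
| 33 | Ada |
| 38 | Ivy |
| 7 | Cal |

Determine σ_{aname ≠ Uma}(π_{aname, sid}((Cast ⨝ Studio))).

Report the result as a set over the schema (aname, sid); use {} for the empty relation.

Cast ⋈ Studio (natural join on aname): {(1985, 31, 6, Rae, 28), (1991, 10, 24, Ada, 32), (1991, 10, 24, Ada, 33), (1991, 13, 18, Cal, 7), (2008, 16, 6, Cal, 7), (2014, 32, 33, Rae, 28), (2015, 22, 18, Uma, 15), (2015, 37, 25, Uma, 15), (2016, 5, 16, Ada, 32), (2016, 5, 16, Ada, 33), (2017, 10, 35, Cal, 7), (2017, 26, 11, Uma, 15)}
π_{aname, sid} gives {(Ada, 32), (Ada, 33), (Cal, 7), (Rae, 28), (Uma, 15)} (7 duplicate(s) eliminated).
Selection aname ≠ Uma: {(Ada, 32), (Ada, 33), (Cal, 7), (Rae, 28)}

{(Ada, 32), (Ada, 33), (Cal, 7), (Rae, 28)}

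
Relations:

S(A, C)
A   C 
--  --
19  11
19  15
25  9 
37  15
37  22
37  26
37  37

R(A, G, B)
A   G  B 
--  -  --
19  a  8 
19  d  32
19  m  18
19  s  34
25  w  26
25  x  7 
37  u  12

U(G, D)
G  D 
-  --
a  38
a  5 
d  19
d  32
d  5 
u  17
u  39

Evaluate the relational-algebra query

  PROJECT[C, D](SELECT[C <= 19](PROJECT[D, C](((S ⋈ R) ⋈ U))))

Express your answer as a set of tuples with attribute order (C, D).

{(11, 19), (11, 32), (11, 38), (11, 5), (15, 17), (15, 19), (15, 32), (15, 38), (15, 39), (15, 5)}

Joining S and R on A yields {(19, 11, a, 8), (19, 11, d, 32), (19, 11, m, 18), (19, 11, s, 34), (19, 15, a, 8), (19, 15, d, 32), (19, 15, m, 18), (19, 15, s, 34), (25, 9, w, 26), (25, 9, x, 7), (37, 15, u, 12), (37, 22, u, 12), (37, 26, u, 12), (37, 37, u, 12)}.
Joining (S ⋈ R) and U on G yields {(19, 11, a, 8, 38), (19, 11, a, 8, 5), (19, 11, d, 32, 19), (19, 11, d, 32, 32), (19, 11, d, 32, 5), (19, 15, a, 8, 38), (19, 15, a, 8, 5), (19, 15, d, 32, 19), (19, 15, d, 32, 32), (19, 15, d, 32, 5), (37, 15, u, 12, 17), (37, 15, u, 12, 39), (37, 22, u, 12, 17), (37, 22, u, 12, 39), (37, 26, u, 12, 17), (37, 26, u, 12, 39), (37, 37, u, 12, 17), (37, 37, u, 12, 39)}.
Keep only column(s) D, C (2 duplicate(s) eliminated): {(17, 15), (17, 22), (17, 26), (17, 37), (19, 11), (19, 15), (32, 11), (32, 15), (38, 11), (38, 15), (39, 15), (39, 22), (39, 26), (39, 37), (5, 11), (5, 15)}
σ[C <= 19]: keep tuples satisfying C <= 19 → {(17, 15), (19, 11), (19, 15), (32, 11), (32, 15), (38, 11), (38, 15), (39, 15), (5, 11), (5, 15)}
Keep only column(s) C, D: {(11, 19), (11, 32), (11, 38), (11, 5), (15, 17), (15, 19), (15, 32), (15, 38), (15, 39), (15, 5)}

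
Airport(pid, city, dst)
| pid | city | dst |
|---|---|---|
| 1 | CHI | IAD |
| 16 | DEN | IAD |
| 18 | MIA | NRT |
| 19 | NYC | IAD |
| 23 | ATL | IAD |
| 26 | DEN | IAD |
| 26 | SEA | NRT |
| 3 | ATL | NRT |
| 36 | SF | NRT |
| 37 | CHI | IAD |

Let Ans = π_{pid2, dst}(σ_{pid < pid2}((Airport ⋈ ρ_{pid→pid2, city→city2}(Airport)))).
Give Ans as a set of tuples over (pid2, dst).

ρ[pid→pid2, city→city2]: schema becomes (pid2, city2, dst); tuples unchanged.
Natural join on dst: {(1, CHI, IAD, 1, CHI), (1, CHI, IAD, 16, DEN), (1, CHI, IAD, 19, NYC), (1, CHI, IAD, 23, ATL), (1, CHI, IAD, 26, DEN), (1, CHI, IAD, 37, CHI), (16, DEN, IAD, 1, CHI), (16, DEN, IAD, 16, DEN), (16, DEN, IAD, 19, NYC), (16, DEN, IAD, 23, ATL), (16, DEN, IAD, 26, DEN), (16, DEN, IAD, 37, CHI), (18, MIA, NRT, 18, MIA), (18, MIA, NRT, 26, SEA), (18, MIA, NRT, 3, ATL), (18, MIA, NRT, 36, SF), (19, NYC, IAD, 1, CHI), (19, NYC, IAD, 16, DEN), (19, NYC, IAD, 19, NYC), (19, NYC, IAD, 23, ATL), (19, NYC, IAD, 26, DEN), (19, NYC, IAD, 37, CHI), (23, ATL, IAD, 1, CHI), (23, ATL, IAD, 16, DEN), (23, ATL, IAD, 19, NYC), (23, ATL, IAD, 23, ATL), (23, ATL, IAD, 26, DEN), (23, ATL, IAD, 37, CHI), (26, DEN, IAD, 1, CHI), (26, DEN, IAD, 16, DEN), (26, DEN, IAD, 19, NYC), (26, DEN, IAD, 23, ATL), (26, DEN, IAD, 26, DEN), (26, DEN, IAD, 37, CHI), (26, SEA, NRT, 18, MIA), (26, SEA, NRT, 26, SEA), (26, SEA, NRT, 3, ATL), (26, SEA, NRT, 36, SF), (3, ATL, NRT, 18, MIA), (3, ATL, NRT, 26, SEA), (3, ATL, NRT, 3, ATL), (3, ATL, NRT, 36, SF), (36, SF, NRT, 18, MIA), (36, SF, NRT, 26, SEA), (36, SF, NRT, 3, ATL), (36, SF, NRT, 36, SF), (37, CHI, IAD, 1, CHI), (37, CHI, IAD, 16, DEN), (37, CHI, IAD, 19, NYC), (37, CHI, IAD, 23, ATL), (37, CHI, IAD, 26, DEN), (37, CHI, IAD, 37, CHI)}
σ[pid < pid2]: keep tuples satisfying pid < pid2 → {(1, CHI, IAD, 16, DEN), (1, CHI, IAD, 19, NYC), (1, CHI, IAD, 23, ATL), (1, CHI, IAD, 26, DEN), (1, CHI, IAD, 37, CHI), (16, DEN, IAD, 19, NYC), (16, DEN, IAD, 23, ATL), (16, DEN, IAD, 26, DEN), (16, DEN, IAD, 37, CHI), (18, MIA, NRT, 26, SEA), (18, MIA, NRT, 36, SF), (19, NYC, IAD, 23, ATL), (19, NYC, IAD, 26, DEN), (19, NYC, IAD, 37, CHI), (23, ATL, IAD, 26, DEN), (23, ATL, IAD, 37, CHI), (26, DEN, IAD, 37, CHI), (26, SEA, NRT, 36, SF), (3, ATL, NRT, 18, MIA), (3, ATL, NRT, 26, SEA), (3, ATL, NRT, 36, SF)}
Keep only column(s) pid2, dst (13 duplicate(s) eliminated): {(16, IAD), (18, NRT), (19, IAD), (23, IAD), (26, IAD), (26, NRT), (36, NRT), (37, IAD)}

{(16, IAD), (18, NRT), (19, IAD), (23, IAD), (26, IAD), (26, NRT), (36, NRT), (37, IAD)}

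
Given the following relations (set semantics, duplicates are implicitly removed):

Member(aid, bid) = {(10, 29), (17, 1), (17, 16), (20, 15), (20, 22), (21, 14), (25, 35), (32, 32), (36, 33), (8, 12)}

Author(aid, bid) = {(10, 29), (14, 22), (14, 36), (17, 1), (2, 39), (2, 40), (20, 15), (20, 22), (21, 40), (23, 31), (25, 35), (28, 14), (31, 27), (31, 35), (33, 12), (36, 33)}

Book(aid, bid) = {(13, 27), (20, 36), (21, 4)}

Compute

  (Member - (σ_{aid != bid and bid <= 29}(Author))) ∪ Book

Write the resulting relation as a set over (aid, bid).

σ[aid != bid and bid <= 29]: keep tuples satisfying aid != bid and bid <= 29 → {(10, 29), (14, 22), (17, 1), (20, 15), (20, 22), (28, 14), (31, 27), (33, 12)}
Difference: {(10, 29), (17, 1), (17, 16), (20, 15), (20, 22), (21, 14), (25, 35), (32, 32), (36, 33), (8, 12)} with {(10, 29), (14, 22), (17, 1), (20, 15), (20, 22), (28, 14), (31, 27), (33, 12)} → {(17, 16), (21, 14), (25, 35), (32, 32), (36, 33), (8, 12)}
Union: {(17, 16), (21, 14), (25, 35), (32, 32), (36, 33), (8, 12)} with {(13, 27), (20, 36), (21, 4)} → {(13, 27), (17, 16), (20, 36), (21, 14), (21, 4), (25, 35), (32, 32), (36, 33), (8, 12)}

{(13, 27), (17, 16), (20, 36), (21, 14), (21, 4), (25, 35), (32, 32), (36, 33), (8, 12)}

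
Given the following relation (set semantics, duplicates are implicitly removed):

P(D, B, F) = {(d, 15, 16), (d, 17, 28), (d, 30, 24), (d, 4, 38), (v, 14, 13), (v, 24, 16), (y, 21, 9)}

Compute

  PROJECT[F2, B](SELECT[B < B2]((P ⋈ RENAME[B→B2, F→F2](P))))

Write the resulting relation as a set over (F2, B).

{(16, 14), (16, 4), (24, 15), (24, 17), (24, 4), (28, 15), (28, 4)}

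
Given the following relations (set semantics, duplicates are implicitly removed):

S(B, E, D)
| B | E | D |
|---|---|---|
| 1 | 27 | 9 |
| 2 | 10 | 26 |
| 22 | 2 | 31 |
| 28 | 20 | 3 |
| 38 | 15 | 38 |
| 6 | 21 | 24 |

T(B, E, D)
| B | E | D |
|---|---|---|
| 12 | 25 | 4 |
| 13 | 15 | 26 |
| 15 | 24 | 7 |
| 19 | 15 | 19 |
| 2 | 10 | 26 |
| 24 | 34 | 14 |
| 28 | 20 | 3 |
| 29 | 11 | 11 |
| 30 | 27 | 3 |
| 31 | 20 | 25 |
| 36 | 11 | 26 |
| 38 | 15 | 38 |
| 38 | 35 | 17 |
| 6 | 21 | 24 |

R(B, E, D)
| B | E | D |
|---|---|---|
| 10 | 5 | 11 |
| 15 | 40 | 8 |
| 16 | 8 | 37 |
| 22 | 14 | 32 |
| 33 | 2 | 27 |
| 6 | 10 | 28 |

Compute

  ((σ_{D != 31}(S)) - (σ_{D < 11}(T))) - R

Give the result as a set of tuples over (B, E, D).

{(1, 27, 9), (2, 10, 26), (38, 15, 38), (6, 21, 24)}

σ[D != 31]: keep tuples satisfying D != 31 → {(1, 27, 9), (2, 10, 26), (28, 20, 3), (38, 15, 38), (6, 21, 24)}
σ[D < 11]: keep tuples satisfying D < 11 → {(12, 25, 4), (15, 24, 7), (28, 20, 3), (30, 27, 3)}
Taking the difference: {(1, 27, 9), (2, 10, 26), (38, 15, 38), (6, 21, 24)}
Taking the difference: {(1, 27, 9), (2, 10, 26), (38, 15, 38), (6, 21, 24)}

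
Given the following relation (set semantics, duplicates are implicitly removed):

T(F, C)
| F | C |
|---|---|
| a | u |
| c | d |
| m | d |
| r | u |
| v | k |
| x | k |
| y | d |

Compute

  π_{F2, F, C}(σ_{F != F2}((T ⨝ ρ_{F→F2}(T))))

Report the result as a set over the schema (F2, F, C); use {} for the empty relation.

{(a, r, u), (c, m, d), (c, y, d), (m, c, d), (m, y, d), (r, a, u), (v, x, k), (x, v, k), (y, c, d), (y, m, d)}

ρ[F→F2]: schema becomes (F2, C); tuples unchanged.
Natural join on C: {(a, u, a), (a, u, r), (c, d, c), (c, d, m), (c, d, y), (m, d, c), (m, d, m), (m, d, y), (r, u, a), (r, u, r), (v, k, v), (v, k, x), (x, k, v), (x, k, x), (y, d, c), (y, d, m), (y, d, y)}
Filtering on F != F2 leaves {(a, u, r), (c, d, m), (c, d, y), (m, d, c), (m, d, y), (r, u, a), (v, k, x), (x, k, v), (y, d, c), (y, d, m)}.
π_{F2, F, C} gives {(a, r, u), (c, m, d), (c, y, d), (m, c, d), (m, y, d), (r, a, u), (v, x, k), (x, v, k), (y, c, d), (y, m, d)}.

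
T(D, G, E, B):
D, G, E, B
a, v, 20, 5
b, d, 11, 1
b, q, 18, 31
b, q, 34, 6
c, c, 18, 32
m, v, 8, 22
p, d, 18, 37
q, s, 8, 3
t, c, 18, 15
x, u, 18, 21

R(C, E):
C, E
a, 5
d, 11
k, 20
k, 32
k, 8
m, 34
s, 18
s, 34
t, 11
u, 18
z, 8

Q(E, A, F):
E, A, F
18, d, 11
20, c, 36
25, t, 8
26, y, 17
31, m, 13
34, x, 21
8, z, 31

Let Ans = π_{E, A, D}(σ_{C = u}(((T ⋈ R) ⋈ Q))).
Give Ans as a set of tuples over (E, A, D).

{(18, d, b), (18, d, c), (18, d, p), (18, d, t), (18, d, x)}

Natural join on E: {(a, v, 20, 5, k), (b, d, 11, 1, d), (b, d, 11, 1, t), (b, q, 18, 31, s), (b, q, 18, 31, u), (b, q, 34, 6, m), (b, q, 34, 6, s), (c, c, 18, 32, s), (c, c, 18, 32, u), (m, v, 8, 22, k), (m, v, 8, 22, z), (p, d, 18, 37, s), (p, d, 18, 37, u), (q, s, 8, 3, k), (q, s, 8, 3, z), (t, c, 18, 15, s), (t, c, 18, 15, u), (x, u, 18, 21, s), (x, u, 18, 21, u)}
Natural join on E: {(a, v, 20, 5, k, c, 36), (b, q, 18, 31, s, d, 11), (b, q, 18, 31, u, d, 11), (b, q, 34, 6, m, x, 21), (b, q, 34, 6, s, x, 21), (c, c, 18, 32, s, d, 11), (c, c, 18, 32, u, d, 11), (m, v, 8, 22, k, z, 31), (m, v, 8, 22, z, z, 31), (p, d, 18, 37, s, d, 11), (p, d, 18, 37, u, d, 11), (q, s, 8, 3, k, z, 31), (q, s, 8, 3, z, z, 31), (t, c, 18, 15, s, d, 11), (t, c, 18, 15, u, d, 11), (x, u, 18, 21, s, d, 11), (x, u, 18, 21, u, d, 11)}
σ[C = u]: keep tuples satisfying C = u → {(b, q, 18, 31, u, d, 11), (c, c, 18, 32, u, d, 11), (p, d, 18, 37, u, d, 11), (t, c, 18, 15, u, d, 11), (x, u, 18, 21, u, d, 11)}
Projecting to E, A, D: {(18, d, b), (18, d, c), (18, d, p), (18, d, t), (18, d, x)}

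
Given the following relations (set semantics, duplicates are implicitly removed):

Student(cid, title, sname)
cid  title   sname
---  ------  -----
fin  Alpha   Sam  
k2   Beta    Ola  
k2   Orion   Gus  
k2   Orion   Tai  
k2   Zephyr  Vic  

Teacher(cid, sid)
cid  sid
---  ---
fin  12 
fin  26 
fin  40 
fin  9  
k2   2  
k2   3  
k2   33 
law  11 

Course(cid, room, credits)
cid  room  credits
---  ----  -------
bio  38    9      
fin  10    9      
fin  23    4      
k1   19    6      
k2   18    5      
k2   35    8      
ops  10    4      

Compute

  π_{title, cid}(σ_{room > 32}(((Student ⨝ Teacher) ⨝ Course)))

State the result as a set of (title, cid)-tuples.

Natural join on cid: {(fin, Alpha, Sam, 12), (fin, Alpha, Sam, 26), (fin, Alpha, Sam, 40), (fin, Alpha, Sam, 9), (k2, Beta, Ola, 2), (k2, Beta, Ola, 3), (k2, Beta, Ola, 33), (k2, Orion, Gus, 2), (k2, Orion, Gus, 3), (k2, Orion, Gus, 33), (k2, Orion, Tai, 2), (k2, Orion, Tai, 3), (k2, Orion, Tai, 33), (k2, Zephyr, Vic, 2), (k2, Zephyr, Vic, 3), (k2, Zephyr, Vic, 33)}
Natural join on cid: {(fin, Alpha, Sam, 12, 10, 9), (fin, Alpha, Sam, 12, 23, 4), (fin, Alpha, Sam, 26, 10, 9), (fin, Alpha, Sam, 26, 23, 4), (fin, Alpha, Sam, 40, 10, 9), (fin, Alpha, Sam, 40, 23, 4), (fin, Alpha, Sam, 9, 10, 9), (fin, Alpha, Sam, 9, 23, 4), (k2, Beta, Ola, 2, 18, 5), (k2, Beta, Ola, 2, 35, 8), (k2, Beta, Ola, 3, 18, 5), (k2, Beta, Ola, 3, 35, 8), (k2, Beta, Ola, 33, 18, 5), (k2, Beta, Ola, 33, 35, 8), (k2, Orion, Gus, 2, 18, 5), (k2, Orion, Gus, 2, 35, 8), (k2, Orion, Gus, 3, 18, 5), (k2, Orion, Gus, 3, 35, 8), (k2, Orion, Gus, 33, 18, 5), (k2, Orion, Gus, 33, 35, 8), (k2, Orion, Tai, 2, 18, 5), (k2, Orion, Tai, 2, 35, 8), (k2, Orion, Tai, 3, 18, 5), (k2, Orion, Tai, 3, 35, 8), (k2, Orion, Tai, 33, 18, 5), (k2, Orion, Tai, 33, 35, 8), (k2, Zephyr, Vic, 2, 18, 5), (k2, Zephyr, Vic, 2, 35, 8), (k2, Zephyr, Vic, 3, 18, 5), (k2, Zephyr, Vic, 3, 35, 8), (k2, Zephyr, Vic, 33, 18, 5), (k2, Zephyr, Vic, 33, 35, 8)}
Selection room > 32: {(k2, Beta, Ola, 2, 35, 8), (k2, Beta, Ola, 3, 35, 8), (k2, Beta, Ola, 33, 35, 8), (k2, Orion, Gus, 2, 35, 8), (k2, Orion, Gus, 3, 35, 8), (k2, Orion, Gus, 33, 35, 8), (k2, Orion, Tai, 2, 35, 8), (k2, Orion, Tai, 3, 35, 8), (k2, Orion, Tai, 33, 35, 8), (k2, Zephyr, Vic, 2, 35, 8), (k2, Zephyr, Vic, 3, 35, 8), (k2, Zephyr, Vic, 33, 35, 8)}
π_{title, cid} gives {(Beta, k2), (Orion, k2), (Zephyr, k2)} (9 duplicate(s) eliminated).

{(Beta, k2), (Orion, k2), (Zephyr, k2)}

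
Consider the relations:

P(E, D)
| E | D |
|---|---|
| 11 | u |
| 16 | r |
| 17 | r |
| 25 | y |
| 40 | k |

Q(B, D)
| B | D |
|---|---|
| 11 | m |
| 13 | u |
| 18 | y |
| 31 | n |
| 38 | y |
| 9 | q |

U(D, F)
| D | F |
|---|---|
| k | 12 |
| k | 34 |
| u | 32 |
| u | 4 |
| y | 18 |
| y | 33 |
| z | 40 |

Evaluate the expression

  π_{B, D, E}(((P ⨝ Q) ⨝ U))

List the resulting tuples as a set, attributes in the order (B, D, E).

{(13, u, 11), (18, y, 25), (38, y, 25)}

P ⋈ Q (natural join on D): {(11, u, 13), (25, y, 18), (25, y, 38)}
(P ⨝ Q) ⋈ U (natural join on D): {(11, u, 13, 32), (11, u, 13, 4), (25, y, 18, 18), (25, y, 18, 33), (25, y, 38, 18), (25, y, 38, 33)}
π[B, D, E]: project onto (B, D, E) (3 duplicate(s) eliminated) → {(13, u, 11), (18, y, 25), (38, y, 25)}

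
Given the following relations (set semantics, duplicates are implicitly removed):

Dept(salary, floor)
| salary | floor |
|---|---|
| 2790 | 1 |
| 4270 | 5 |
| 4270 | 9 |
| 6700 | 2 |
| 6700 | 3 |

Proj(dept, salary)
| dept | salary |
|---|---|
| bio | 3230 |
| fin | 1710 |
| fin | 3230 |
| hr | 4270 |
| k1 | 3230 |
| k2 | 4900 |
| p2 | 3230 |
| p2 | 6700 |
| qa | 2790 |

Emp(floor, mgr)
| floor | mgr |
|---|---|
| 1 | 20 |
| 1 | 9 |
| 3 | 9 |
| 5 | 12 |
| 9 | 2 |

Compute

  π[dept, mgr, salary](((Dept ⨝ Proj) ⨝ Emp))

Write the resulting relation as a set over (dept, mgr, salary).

{(hr, 12, 4270), (hr, 2, 4270), (p2, 9, 6700), (qa, 20, 2790), (qa, 9, 2790)}

Dept ⋈ Proj (natural join on salary): {(2790, 1, qa), (4270, 5, hr), (4270, 9, hr), (6700, 2, p2), (6700, 3, p2)}
(Dept ⨝ Proj) ⋈ Emp (natural join on floor): {(2790, 1, qa, 20), (2790, 1, qa, 9), (4270, 5, hr, 12), (4270, 9, hr, 2), (6700, 3, p2, 9)}
π_{dept, mgr, salary} gives {(hr, 12, 4270), (hr, 2, 4270), (p2, 9, 6700), (qa, 20, 2790), (qa, 9, 2790)}.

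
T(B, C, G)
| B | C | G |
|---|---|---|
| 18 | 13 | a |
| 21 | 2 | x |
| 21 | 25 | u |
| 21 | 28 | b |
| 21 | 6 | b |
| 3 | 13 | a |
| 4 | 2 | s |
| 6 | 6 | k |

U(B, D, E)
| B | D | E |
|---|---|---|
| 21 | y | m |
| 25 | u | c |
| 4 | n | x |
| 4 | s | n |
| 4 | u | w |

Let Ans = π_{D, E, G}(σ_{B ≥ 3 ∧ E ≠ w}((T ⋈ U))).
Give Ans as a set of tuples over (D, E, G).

{(n, x, s), (s, n, s), (y, m, b), (y, m, u), (y, m, x)}

T ⋈ U (natural join on B): {(21, 2, x, y, m), (21, 25, u, y, m), (21, 28, b, y, m), (21, 6, b, y, m), (4, 2, s, n, x), (4, 2, s, s, n), (4, 2, s, u, w)}
Selection B ≥ 3 ∧ E ≠ w: {(21, 2, x, y, m), (21, 25, u, y, m), (21, 28, b, y, m), (21, 6, b, y, m), (4, 2, s, n, x), (4, 2, s, s, n)}
Keep only column(s) D, E, G (1 duplicate(s) eliminated): {(n, x, s), (s, n, s), (y, m, b), (y, m, u), (y, m, x)}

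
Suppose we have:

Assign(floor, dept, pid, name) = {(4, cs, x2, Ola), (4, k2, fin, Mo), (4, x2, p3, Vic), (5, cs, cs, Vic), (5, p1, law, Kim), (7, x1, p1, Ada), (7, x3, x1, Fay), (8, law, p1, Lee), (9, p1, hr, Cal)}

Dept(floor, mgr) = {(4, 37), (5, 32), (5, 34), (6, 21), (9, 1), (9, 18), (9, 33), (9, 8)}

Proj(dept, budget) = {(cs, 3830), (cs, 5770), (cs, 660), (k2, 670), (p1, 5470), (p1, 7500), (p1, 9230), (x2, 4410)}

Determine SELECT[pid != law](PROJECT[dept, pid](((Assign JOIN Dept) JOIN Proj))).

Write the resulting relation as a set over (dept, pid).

Natural join on floor: {(4, cs, x2, Ola, 37), (4, k2, fin, Mo, 37), (4, x2, p3, Vic, 37), (5, cs, cs, Vic, 32), (5, cs, cs, Vic, 34), (5, p1, law, Kim, 32), (5, p1, law, Kim, 34), (9, p1, hr, Cal, 1), (9, p1, hr, Cal, 18), (9, p1, hr, Cal, 33), (9, p1, hr, Cal, 8)}
Natural join on dept: {(4, cs, x2, Ola, 37, 3830), (4, cs, x2, Ola, 37, 5770), (4, cs, x2, Ola, 37, 660), (4, k2, fin, Mo, 37, 670), (4, x2, p3, Vic, 37, 4410), (5, cs, cs, Vic, 32, 3830), (5, cs, cs, Vic, 32, 5770), (5, cs, cs, Vic, 32, 660), (5, cs, cs, Vic, 34, 3830), (5, cs, cs, Vic, 34, 5770), (5, cs, cs, Vic, 34, 660), (5, p1, law, Kim, 32, 5470), (5, p1, law, Kim, 32, 7500), (5, p1, law, Kim, 32, 9230), (5, p1, law, Kim, 34, 5470), (5, p1, law, Kim, 34, 7500), (5, p1, law, Kim, 34, 9230), (9, p1, hr, Cal, 1, 5470), (9, p1, hr, Cal, 1, 7500), (9, p1, hr, Cal, 1, 9230), (9, p1, hr, Cal, 18, 5470), (9, p1, hr, Cal, 18, 7500), (9, p1, hr, Cal, 18, 9230), (9, p1, hr, Cal, 33, 5470), (9, p1, hr, Cal, 33, 7500), (9, p1, hr, Cal, 33, 9230), (9, p1, hr, Cal, 8, 5470), (9, p1, hr, Cal, 8, 7500), (9, p1, hr, Cal, 8, 9230)}
π[dept, pid]: project onto (dept, pid) (23 duplicate(s) eliminated) → {(cs, cs), (cs, x2), (k2, fin), (p1, hr), (p1, law), (x2, p3)}
Apply σ_{pid != law}; surviving tuples: {(cs, cs), (cs, x2), (k2, fin), (p1, hr), (x2, p3)}

{(cs, cs), (cs, x2), (k2, fin), (p1, hr), (x2, p3)}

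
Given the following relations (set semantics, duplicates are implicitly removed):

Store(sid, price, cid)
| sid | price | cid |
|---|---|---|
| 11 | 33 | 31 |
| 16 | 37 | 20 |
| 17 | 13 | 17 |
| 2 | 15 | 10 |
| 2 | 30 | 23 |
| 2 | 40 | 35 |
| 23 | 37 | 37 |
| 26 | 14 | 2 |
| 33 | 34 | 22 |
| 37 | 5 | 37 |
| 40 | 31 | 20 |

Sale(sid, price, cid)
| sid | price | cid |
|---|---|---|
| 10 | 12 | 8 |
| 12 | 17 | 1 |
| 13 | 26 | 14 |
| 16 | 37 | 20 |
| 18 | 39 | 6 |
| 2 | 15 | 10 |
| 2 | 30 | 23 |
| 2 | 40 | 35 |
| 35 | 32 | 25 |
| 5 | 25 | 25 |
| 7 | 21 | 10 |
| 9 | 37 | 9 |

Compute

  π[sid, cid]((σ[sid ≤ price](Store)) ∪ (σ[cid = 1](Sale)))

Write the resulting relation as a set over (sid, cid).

Selection sid ≤ price: {(11, 33, 31), (16, 37, 20), (2, 15, 10), (2, 30, 23), (2, 40, 35), (23, 37, 37), (33, 34, 22)}
Selection cid = 1: {(12, 17, 1)}
Taking the union: {(11, 33, 31), (12, 17, 1), (16, 37, 20), (2, 15, 10), (2, 30, 23), (2, 40, 35), (23, 37, 37), (33, 34, 22)}
Keep only column(s) sid, cid: {(11, 31), (12, 1), (16, 20), (2, 10), (2, 23), (2, 35), (23, 37), (33, 22)}

{(11, 31), (12, 1), (16, 20), (2, 10), (2, 23), (2, 35), (23, 37), (33, 22)}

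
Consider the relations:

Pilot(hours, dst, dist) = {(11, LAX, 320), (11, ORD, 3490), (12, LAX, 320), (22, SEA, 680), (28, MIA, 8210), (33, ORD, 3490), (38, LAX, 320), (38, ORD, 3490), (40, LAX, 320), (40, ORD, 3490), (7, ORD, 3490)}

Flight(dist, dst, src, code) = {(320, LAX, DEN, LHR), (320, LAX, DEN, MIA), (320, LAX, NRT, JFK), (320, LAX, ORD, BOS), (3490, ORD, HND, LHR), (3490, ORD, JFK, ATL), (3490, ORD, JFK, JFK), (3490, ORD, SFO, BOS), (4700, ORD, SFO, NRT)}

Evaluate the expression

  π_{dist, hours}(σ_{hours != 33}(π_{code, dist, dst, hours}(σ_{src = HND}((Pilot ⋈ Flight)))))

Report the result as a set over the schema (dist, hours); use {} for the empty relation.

{(3490, 11), (3490, 38), (3490, 40), (3490, 7)}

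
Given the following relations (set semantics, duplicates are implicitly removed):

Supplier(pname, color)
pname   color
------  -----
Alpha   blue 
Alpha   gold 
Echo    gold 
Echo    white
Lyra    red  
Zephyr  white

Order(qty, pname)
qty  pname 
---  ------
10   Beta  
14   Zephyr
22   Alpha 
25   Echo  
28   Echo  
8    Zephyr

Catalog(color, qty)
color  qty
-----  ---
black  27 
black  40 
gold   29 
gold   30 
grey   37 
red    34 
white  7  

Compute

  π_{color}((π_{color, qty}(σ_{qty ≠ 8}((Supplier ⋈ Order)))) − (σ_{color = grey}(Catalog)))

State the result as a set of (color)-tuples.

{blue, gold, white}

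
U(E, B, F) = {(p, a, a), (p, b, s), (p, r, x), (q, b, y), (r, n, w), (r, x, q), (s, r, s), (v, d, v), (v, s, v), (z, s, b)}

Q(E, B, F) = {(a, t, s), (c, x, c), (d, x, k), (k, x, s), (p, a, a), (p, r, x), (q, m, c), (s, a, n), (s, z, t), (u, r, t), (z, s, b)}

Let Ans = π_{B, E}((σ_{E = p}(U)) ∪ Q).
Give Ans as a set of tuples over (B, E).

{(a, p), (a, s), (b, p), (m, q), (r, p), (r, u), (s, z), (t, a), (x, c), (x, d), (x, k), (z, s)}

Selection E = p: {(p, a, a), (p, b, s), (p, r, x)}
Union: {(p, a, a), (p, b, s), (p, r, x)} with {(a, t, s), (c, x, c), (d, x, k), (k, x, s), (p, a, a), (p, r, x), (q, m, c), (s, a, n), (s, z, t), (u, r, t), (z, s, b)} → {(a, t, s), (c, x, c), (d, x, k), (k, x, s), (p, a, a), (p, b, s), (p, r, x), (q, m, c), (s, a, n), (s, z, t), (u, r, t), (z, s, b)}
Keep only column(s) B, E: {(a, p), (a, s), (b, p), (m, q), (r, p), (r, u), (s, z), (t, a), (x, c), (x, d), (x, k), (z, s)}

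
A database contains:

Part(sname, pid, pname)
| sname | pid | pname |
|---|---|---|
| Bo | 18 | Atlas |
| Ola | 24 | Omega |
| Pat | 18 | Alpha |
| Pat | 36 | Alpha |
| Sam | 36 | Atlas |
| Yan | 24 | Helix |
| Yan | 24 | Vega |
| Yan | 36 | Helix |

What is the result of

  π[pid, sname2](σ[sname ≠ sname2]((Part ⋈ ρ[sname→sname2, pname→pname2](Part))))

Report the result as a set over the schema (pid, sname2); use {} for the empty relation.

{(18, Bo), (18, Pat), (24, Ola), (24, Yan), (36, Pat), (36, Sam), (36, Yan)}

ρ[sname→sname2, pname→pname2]: schema becomes (sname2, pid, pname2); tuples unchanged.
Joining Part and ρ[sname→sname2, pname→pname2](Part) on pid yields {(Bo, 18, Atlas, Bo, Atlas), (Bo, 18, Atlas, Pat, Alpha), (Ola, 24, Omega, Ola, Omega), (Ola, 24, Omega, Yan, Helix), (Ola, 24, Omega, Yan, Vega), (Pat, 18, Alpha, Bo, Atlas), (Pat, 18, Alpha, Pat, Alpha), (Pat, 36, Alpha, Pat, Alpha), (Pat, 36, Alpha, Sam, Atlas), (Pat, 36, Alpha, Yan, Helix), (Sam, 36, Atlas, Pat, Alpha), (Sam, 36, Atlas, Sam, Atlas), (Sam, 36, Atlas, Yan, Helix), (Yan, 24, Helix, Ola, Omega), (Yan, 24, Helix, Yan, Helix), (Yan, 24, Helix, Yan, Vega), (Yan, 24, Vega, Ola, Omega), (Yan, 24, Vega, Yan, Helix), (Yan, 24, Vega, Yan, Vega), (Yan, 36, Helix, Pat, Alpha), (Yan, 36, Helix, Sam, Atlas), (Yan, 36, Helix, Yan, Helix)}.
Apply σ_{sname ≠ sname2}; surviving tuples: {(Bo, 18, Atlas, Pat, Alpha), (Ola, 24, Omega, Yan, Helix), (Ola, 24, Omega, Yan, Vega), (Pat, 18, Alpha, Bo, Atlas), (Pat, 36, Alpha, Sam, Atlas), (Pat, 36, Alpha, Yan, Helix), (Sam, 36, Atlas, Pat, Alpha), (Sam, 36, Atlas, Yan, Helix), (Yan, 24, Helix, Ola, Omega), (Yan, 24, Vega, Ola, Omega), (Yan, 36, Helix, Pat, Alpha), (Yan, 36, Helix, Sam, Atlas)}
Keep only column(s) pid, sname2 (5 duplicate(s) eliminated): {(18, Bo), (18, Pat), (24, Ola), (24, Yan), (36, Pat), (36, Sam), (36, Yan)}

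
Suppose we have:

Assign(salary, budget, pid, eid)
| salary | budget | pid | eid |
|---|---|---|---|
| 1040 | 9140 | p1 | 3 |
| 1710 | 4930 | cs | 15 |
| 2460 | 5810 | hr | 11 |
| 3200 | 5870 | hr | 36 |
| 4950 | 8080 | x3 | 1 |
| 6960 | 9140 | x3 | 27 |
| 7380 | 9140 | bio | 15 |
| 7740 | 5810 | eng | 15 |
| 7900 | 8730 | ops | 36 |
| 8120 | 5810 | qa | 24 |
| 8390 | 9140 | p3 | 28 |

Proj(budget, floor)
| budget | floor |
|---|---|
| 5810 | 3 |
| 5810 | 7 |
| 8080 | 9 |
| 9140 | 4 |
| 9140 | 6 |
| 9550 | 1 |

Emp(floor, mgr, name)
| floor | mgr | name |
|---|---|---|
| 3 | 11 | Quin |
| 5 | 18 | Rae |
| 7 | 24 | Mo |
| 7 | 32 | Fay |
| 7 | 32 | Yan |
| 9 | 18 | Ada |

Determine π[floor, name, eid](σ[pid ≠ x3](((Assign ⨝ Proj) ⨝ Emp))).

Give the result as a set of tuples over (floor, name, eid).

Assign ⋈ Proj (natural join on budget): {(1040, 9140, p1, 3, 4), (1040, 9140, p1, 3, 6), (2460, 5810, hr, 11, 3), (2460, 5810, hr, 11, 7), (4950, 8080, x3, 1, 9), (6960, 9140, x3, 27, 4), (6960, 9140, x3, 27, 6), (7380, 9140, bio, 15, 4), (7380, 9140, bio, 15, 6), (7740, 5810, eng, 15, 3), (7740, 5810, eng, 15, 7), (8120, 5810, qa, 24, 3), (8120, 5810, qa, 24, 7), (8390, 9140, p3, 28, 4), (8390, 9140, p3, 28, 6)}
(Assign ⨝ Proj) ⋈ Emp (natural join on floor): {(2460, 5810, hr, 11, 3, 11, Quin), (2460, 5810, hr, 11, 7, 24, Mo), (2460, 5810, hr, 11, 7, 32, Fay), (2460, 5810, hr, 11, 7, 32, Yan), (4950, 8080, x3, 1, 9, 18, Ada), (7740, 5810, eng, 15, 3, 11, Quin), (7740, 5810, eng, 15, 7, 24, Mo), (7740, 5810, eng, 15, 7, 32, Fay), (7740, 5810, eng, 15, 7, 32, Yan), (8120, 5810, qa, 24, 3, 11, Quin), (8120, 5810, qa, 24, 7, 24, Mo), (8120, 5810, qa, 24, 7, 32, Fay), (8120, 5810, qa, 24, 7, 32, Yan)}
Filtering on pid ≠ x3 leaves {(2460, 5810, hr, 11, 3, 11, Quin), (2460, 5810, hr, 11, 7, 24, Mo), (2460, 5810, hr, 11, 7, 32, Fay), (2460, 5810, hr, 11, 7, 32, Yan), (7740, 5810, eng, 15, 3, 11, Quin), (7740, 5810, eng, 15, 7, 24, Mo), (7740, 5810, eng, 15, 7, 32, Fay), (7740, 5810, eng, 15, 7, 32, Yan), (8120, 5810, qa, 24, 3, 11, Quin), (8120, 5810, qa, 24, 7, 24, Mo), (8120, 5810, qa, 24, 7, 32, Fay), (8120, 5810, qa, 24, 7, 32, Yan)}.
Keep only column(s) floor, name, eid: {(3, Quin, 11), (3, Quin, 15), (3, Quin, 24), (7, Fay, 11), (7, Fay, 15), (7, Fay, 24), (7, Mo, 11), (7, Mo, 15), (7, Mo, 24), (7, Yan, 11), (7, Yan, 15), (7, Yan, 24)}

{(3, Quin, 11), (3, Quin, 15), (3, Quin, 24), (7, Fay, 11), (7, Fay, 15), (7, Fay, 24), (7, Mo, 11), (7, Mo, 15), (7, Mo, 24), (7, Yan, 11), (7, Yan, 15), (7, Yan, 24)}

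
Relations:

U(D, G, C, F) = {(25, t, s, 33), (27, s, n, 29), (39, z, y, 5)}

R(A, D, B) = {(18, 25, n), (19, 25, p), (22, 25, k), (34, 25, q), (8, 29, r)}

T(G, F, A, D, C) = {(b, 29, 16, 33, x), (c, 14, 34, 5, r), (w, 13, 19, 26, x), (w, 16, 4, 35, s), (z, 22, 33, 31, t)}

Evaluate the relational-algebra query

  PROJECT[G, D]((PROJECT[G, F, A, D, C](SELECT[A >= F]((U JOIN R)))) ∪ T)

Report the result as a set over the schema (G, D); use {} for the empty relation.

Joining U and R on D yields {(25, t, s, 33, 18, n), (25, t, s, 33, 19, p), (25, t, s, 33, 22, k), (25, t, s, 33, 34, q)}.
Apply σ_{A >= F}; surviving tuples: {(25, t, s, 33, 34, q)}
Projecting to G, F, A, D, C: {(t, 33, 34, 25, s)}
Set union of the two operands is {(b, 29, 16, 33, x), (c, 14, 34, 5, r), (t, 33, 34, 25, s), (w, 13, 19, 26, x), (w, 16, 4, 35, s), (z, 22, 33, 31, t)}.
Projecting to G, D: {(b, 33), (c, 5), (t, 25), (w, 26), (w, 35), (z, 31)}

{(b, 33), (c, 5), (t, 25), (w, 26), (w, 35), (z, 31)}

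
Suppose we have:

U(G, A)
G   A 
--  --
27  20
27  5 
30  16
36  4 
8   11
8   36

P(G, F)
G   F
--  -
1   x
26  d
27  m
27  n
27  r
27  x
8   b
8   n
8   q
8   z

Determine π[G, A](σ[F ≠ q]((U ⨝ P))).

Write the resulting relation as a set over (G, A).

{(27, 20), (27, 5), (8, 11), (8, 36)}

Natural join on G: {(27, 20, m), (27, 20, n), (27, 20, r), (27, 20, x), (27, 5, m), (27, 5, n), (27, 5, r), (27, 5, x), (8, 11, b), (8, 11, n), (8, 11, q), (8, 11, z), (8, 36, b), (8, 36, n), (8, 36, q), (8, 36, z)}
Apply σ_{F ≠ q}; surviving tuples: {(27, 20, m), (27, 20, n), (27, 20, r), (27, 20, x), (27, 5, m), (27, 5, n), (27, 5, r), (27, 5, x), (8, 11, b), (8, 11, n), (8, 11, z), (8, 36, b), (8, 36, n), (8, 36, z)}
π[G, A]: project onto (G, A) (10 duplicate(s) eliminated) → {(27, 20), (27, 5), (8, 11), (8, 36)}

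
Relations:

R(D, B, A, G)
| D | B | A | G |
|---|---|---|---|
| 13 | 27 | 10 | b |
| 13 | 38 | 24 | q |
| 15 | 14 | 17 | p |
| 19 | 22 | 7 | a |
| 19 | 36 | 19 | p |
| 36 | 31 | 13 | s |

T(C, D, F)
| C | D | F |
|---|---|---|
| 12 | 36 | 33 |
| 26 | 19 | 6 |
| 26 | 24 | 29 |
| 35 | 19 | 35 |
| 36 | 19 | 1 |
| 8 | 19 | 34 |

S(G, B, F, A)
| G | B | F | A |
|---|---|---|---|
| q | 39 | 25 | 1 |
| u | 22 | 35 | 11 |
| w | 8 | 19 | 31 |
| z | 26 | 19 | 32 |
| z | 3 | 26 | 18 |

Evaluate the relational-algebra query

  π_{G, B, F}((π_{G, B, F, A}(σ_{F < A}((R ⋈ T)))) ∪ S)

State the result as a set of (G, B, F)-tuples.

R ⋈ T (natural join on D): {(19, 22, 7, a, 26, 6), (19, 22, 7, a, 35, 35), (19, 22, 7, a, 36, 1), (19, 22, 7, a, 8, 34), (19, 36, 19, p, 26, 6), (19, 36, 19, p, 35, 35), (19, 36, 19, p, 36, 1), (19, 36, 19, p, 8, 34), (36, 31, 13, s, 12, 33)}
Apply σ_{F < A}; surviving tuples: {(19, 22, 7, a, 26, 6), (19, 22, 7, a, 36, 1), (19, 36, 19, p, 26, 6), (19, 36, 19, p, 36, 1)}
Keep only column(s) G, B, F, A: {(a, 22, 1, 7), (a, 22, 6, 7), (p, 36, 1, 19), (p, 36, 6, 19)}
Union: {(a, 22, 1, 7), (a, 22, 6, 7), (p, 36, 1, 19), (p, 36, 6, 19)} with {(q, 39, 25, 1), (u, 22, 35, 11), (w, 8, 19, 31), (z, 26, 19, 32), (z, 3, 26, 18)} → {(a, 22, 1, 7), (a, 22, 6, 7), (p, 36, 1, 19), (p, 36, 6, 19), (q, 39, 25, 1), (u, 22, 35, 11), (w, 8, 19, 31), (z, 26, 19, 32), (z, 3, 26, 18)}
Keep only column(s) G, B, F: {(a, 22, 1), (a, 22, 6), (p, 36, 1), (p, 36, 6), (q, 39, 25), (u, 22, 35), (w, 8, 19), (z, 26, 19), (z, 3, 26)}

{(a, 22, 1), (a, 22, 6), (p, 36, 1), (p, 36, 6), (q, 39, 25), (u, 22, 35), (w, 8, 19), (z, 26, 19), (z, 3, 26)}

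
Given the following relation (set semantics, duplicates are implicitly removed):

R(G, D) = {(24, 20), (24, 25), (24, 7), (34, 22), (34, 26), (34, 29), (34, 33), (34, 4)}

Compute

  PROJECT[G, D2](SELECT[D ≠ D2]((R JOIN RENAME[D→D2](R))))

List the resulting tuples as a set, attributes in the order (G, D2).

ρ[D→D2]: schema becomes (G, D2); tuples unchanged.
Natural join on G: {(24, 20, 20), (24, 20, 25), (24, 20, 7), (24, 25, 20), (24, 25, 25), (24, 25, 7), (24, 7, 20), (24, 7, 25), (24, 7, 7), (34, 22, 22), (34, 22, 26), (34, 22, 29), (34, 22, 33), (34, 22, 4), (34, 26, 22), (34, 26, 26), (34, 26, 29), (34, 26, 33), (34, 26, 4), (34, 29, 22), (34, 29, 26), (34, 29, 29), (34, 29, 33), (34, 29, 4), (34, 33, 22), (34, 33, 26), (34, 33, 29), (34, 33, 33), (34, 33, 4), (34, 4, 22), (34, 4, 26), (34, 4, 29), (34, 4, 33), (34, 4, 4)}
Apply σ_{D ≠ D2}; surviving tuples: {(24, 20, 25), (24, 20, 7), (24, 25, 20), (24, 25, 7), (24, 7, 20), (24, 7, 25), (34, 22, 26), (34, 22, 29), (34, 22, 33), (34, 22, 4), (34, 26, 22), (34, 26, 29), (34, 26, 33), (34, 26, 4), (34, 29, 22), (34, 29, 26), (34, 29, 33), (34, 29, 4), (34, 33, 22), (34, 33, 26), (34, 33, 29), (34, 33, 4), (34, 4, 22), (34, 4, 26), (34, 4, 29), (34, 4, 33)}
π[G, D2]: project onto (G, D2) (18 duplicate(s) eliminated) → {(24, 20), (24, 25), (24, 7), (34, 22), (34, 26), (34, 29), (34, 33), (34, 4)}

{(24, 20), (24, 25), (24, 7), (34, 22), (34, 26), (34, 29), (34, 33), (34, 4)}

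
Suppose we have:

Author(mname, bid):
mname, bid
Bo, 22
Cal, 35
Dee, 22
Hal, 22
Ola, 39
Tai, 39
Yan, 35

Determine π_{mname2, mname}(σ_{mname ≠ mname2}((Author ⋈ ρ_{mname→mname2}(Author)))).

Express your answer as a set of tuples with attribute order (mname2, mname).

{(Bo, Dee), (Bo, Hal), (Cal, Yan), (Dee, Bo), (Dee, Hal), (Hal, Bo), (Hal, Dee), (Ola, Tai), (Tai, Ola), (Yan, Cal)}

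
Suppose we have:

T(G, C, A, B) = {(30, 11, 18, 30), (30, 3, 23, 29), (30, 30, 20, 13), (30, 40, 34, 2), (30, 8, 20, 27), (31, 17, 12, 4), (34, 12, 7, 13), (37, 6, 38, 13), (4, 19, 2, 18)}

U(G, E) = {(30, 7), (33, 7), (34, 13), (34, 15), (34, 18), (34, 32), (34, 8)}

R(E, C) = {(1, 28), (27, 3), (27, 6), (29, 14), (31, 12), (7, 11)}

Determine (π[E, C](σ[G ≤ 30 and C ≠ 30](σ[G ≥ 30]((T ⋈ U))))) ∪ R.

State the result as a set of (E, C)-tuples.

{(1, 28), (27, 3), (27, 6), (29, 14), (31, 12), (7, 11), (7, 3), (7, 40), (7, 8)}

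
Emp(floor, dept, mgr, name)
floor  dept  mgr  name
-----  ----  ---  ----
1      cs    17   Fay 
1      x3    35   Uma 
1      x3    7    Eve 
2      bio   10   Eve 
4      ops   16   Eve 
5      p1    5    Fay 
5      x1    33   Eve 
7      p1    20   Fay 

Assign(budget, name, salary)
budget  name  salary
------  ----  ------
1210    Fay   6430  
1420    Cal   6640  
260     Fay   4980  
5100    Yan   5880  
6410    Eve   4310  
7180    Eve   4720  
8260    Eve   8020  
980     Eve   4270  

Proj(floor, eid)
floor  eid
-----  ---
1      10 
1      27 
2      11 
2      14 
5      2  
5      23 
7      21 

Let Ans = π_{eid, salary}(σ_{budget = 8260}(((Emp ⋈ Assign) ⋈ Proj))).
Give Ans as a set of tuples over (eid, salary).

{(10, 8020), (11, 8020), (14, 8020), (2, 8020), (23, 8020), (27, 8020)}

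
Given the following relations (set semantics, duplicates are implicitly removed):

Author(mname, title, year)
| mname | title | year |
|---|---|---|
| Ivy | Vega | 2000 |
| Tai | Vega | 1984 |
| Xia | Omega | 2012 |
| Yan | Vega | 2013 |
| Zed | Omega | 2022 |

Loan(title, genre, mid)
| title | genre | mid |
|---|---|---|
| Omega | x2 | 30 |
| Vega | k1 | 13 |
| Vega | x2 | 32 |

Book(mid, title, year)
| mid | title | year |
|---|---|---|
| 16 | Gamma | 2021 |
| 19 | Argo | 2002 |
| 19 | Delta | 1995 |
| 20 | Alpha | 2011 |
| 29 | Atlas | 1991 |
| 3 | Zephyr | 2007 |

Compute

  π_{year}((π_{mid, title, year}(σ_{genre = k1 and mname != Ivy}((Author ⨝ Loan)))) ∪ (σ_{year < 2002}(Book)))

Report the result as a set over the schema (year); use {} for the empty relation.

{1984, 1991, 1995, 2013}

Author ⋈ Loan (natural join on title): {(Ivy, Vega, 2000, k1, 13), (Ivy, Vega, 2000, x2, 32), (Tai, Vega, 1984, k1, 13), (Tai, Vega, 1984, x2, 32), (Xia, Omega, 2012, x2, 30), (Yan, Vega, 2013, k1, 13), (Yan, Vega, 2013, x2, 32), (Zed, Omega, 2022, x2, 30)}
σ[genre = k1 and mname != Ivy]: keep tuples satisfying genre = k1 and mname != Ivy → {(Tai, Vega, 1984, k1, 13), (Yan, Vega, 2013, k1, 13)}
Keep only column(s) mid, title, year: {(13, Vega, 1984), (13, Vega, 2013)}
σ[year < 2002]: keep tuples satisfying year < 2002 → {(19, Delta, 1995), (29, Atlas, 1991)}
Set union of the two operands is {(13, Vega, 1984), (13, Vega, 2013), (19, Delta, 1995), (29, Atlas, 1991)}.
Keep only column(s) year: {1984, 1991, 1995, 2013}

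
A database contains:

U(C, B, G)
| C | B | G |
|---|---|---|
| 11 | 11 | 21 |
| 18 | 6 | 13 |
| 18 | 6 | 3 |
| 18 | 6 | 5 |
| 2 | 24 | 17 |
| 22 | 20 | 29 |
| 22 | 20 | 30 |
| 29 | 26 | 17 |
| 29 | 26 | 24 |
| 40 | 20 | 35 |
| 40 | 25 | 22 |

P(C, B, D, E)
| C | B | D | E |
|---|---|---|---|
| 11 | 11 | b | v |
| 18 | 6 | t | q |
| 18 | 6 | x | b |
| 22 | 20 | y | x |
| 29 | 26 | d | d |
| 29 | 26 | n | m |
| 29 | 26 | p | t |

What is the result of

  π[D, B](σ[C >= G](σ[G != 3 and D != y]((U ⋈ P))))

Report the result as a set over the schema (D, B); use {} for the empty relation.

{(d, 26), (n, 26), (p, 26), (t, 6), (x, 6)}

U ⋈ P (natural join on C, B): {(11, 11, 21, b, v), (18, 6, 13, t, q), (18, 6, 13, x, b), (18, 6, 3, t, q), (18, 6, 3, x, b), (18, 6, 5, t, q), (18, 6, 5, x, b), (22, 20, 29, y, x), (22, 20, 30, y, x), (29, 26, 17, d, d), (29, 26, 17, n, m), (29, 26, 17, p, t), (29, 26, 24, d, d), (29, 26, 24, n, m), (29, 26, 24, p, t)}
Filtering on G != 3 and D != y leaves {(11, 11, 21, b, v), (18, 6, 13, t, q), (18, 6, 13, x, b), (18, 6, 5, t, q), (18, 6, 5, x, b), (29, 26, 17, d, d), (29, 26, 17, n, m), (29, 26, 17, p, t), (29, 26, 24, d, d), (29, 26, 24, n, m), (29, 26, 24, p, t)}.
Filtering on C >= G leaves {(18, 6, 13, t, q), (18, 6, 13, x, b), (18, 6, 5, t, q), (18, 6, 5, x, b), (29, 26, 17, d, d), (29, 26, 17, n, m), (29, 26, 17, p, t), (29, 26, 24, d, d), (29, 26, 24, n, m), (29, 26, 24, p, t)}.
π[D, B]: project onto (D, B) (5 duplicate(s) eliminated) → {(d, 26), (n, 26), (p, 26), (t, 6), (x, 6)}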